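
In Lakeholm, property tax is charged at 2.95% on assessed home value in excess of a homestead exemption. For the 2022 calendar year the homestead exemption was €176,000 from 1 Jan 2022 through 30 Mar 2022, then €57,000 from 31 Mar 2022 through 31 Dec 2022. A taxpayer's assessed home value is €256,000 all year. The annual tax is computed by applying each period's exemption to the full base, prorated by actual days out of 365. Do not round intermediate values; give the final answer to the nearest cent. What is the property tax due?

€5,014.52

1 Jan – 30 Mar 2022: 89 days, exemption €176,000 → (€256,000 − €176,000) × 2.95% × 89/365 = €575.4521
31 Mar – 31 Dec 2022: 276 days, exemption €57,000 → (€256,000 − €57,000) × 2.95% × 276/365 = €4,439.0630
Total = €5,014.5151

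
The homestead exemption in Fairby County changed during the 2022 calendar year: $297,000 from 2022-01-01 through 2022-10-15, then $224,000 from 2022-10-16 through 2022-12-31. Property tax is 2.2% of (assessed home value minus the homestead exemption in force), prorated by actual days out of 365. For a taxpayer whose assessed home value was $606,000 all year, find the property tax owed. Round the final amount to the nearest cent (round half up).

2022-01-01 to 2022-10-15: 288 days, exemption $297,000 → ($606,000 − $297,000) × 2.2% × 288/365 = $5,363.9014
2022-10-16 to 2022-12-31: 77 days, exemption $224,000 → ($606,000 − $224,000) × 2.2% × 77/365 = $1,772.8986
Total = $7,136.8000

$7,136.80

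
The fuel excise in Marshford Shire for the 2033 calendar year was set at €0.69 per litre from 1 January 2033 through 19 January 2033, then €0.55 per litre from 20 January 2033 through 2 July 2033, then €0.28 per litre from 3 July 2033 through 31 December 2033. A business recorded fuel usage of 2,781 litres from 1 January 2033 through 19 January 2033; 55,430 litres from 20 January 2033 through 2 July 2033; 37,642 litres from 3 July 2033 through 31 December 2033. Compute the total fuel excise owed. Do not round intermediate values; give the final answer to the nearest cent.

1 January – 19 January 2033: 2,781 litres at €0.69/litre → €1,918.89
20 January – 2 July 2033: 55,430 litres at €0.55/litre → €30,486.50
3 July – 31 December 2033: 37,642 litres at €0.28/litre → €10,539.76

€42,945.15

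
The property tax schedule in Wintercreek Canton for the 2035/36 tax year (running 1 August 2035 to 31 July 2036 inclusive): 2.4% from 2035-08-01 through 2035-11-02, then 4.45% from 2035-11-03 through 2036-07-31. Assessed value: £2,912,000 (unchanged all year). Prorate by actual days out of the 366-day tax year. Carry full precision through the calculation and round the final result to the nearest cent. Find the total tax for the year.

£114,252.24

2035-08-01 to 2035-11-02: 94 days at 2.4% → £2,912,000 × 2.4% × 94/366 = £17,949.3770
2035-11-03 to 2036-07-31: 272 days at 4.45% → £2,912,000 × 4.45% × 272/366 = £96,302.8634
Total = £114,252.2404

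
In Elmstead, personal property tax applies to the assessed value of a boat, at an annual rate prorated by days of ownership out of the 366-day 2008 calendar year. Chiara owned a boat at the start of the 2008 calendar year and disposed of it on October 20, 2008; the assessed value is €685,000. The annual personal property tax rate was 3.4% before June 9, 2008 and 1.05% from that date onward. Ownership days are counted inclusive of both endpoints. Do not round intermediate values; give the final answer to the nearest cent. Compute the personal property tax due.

€12,814.74

January 1 – June 8, 2008: 160 days at 3.4% → €685,000 × 3.4% × 160/366 = €10,181.4208
June 9 – October 20, 2008: 134 days at 1.05% → €685,000 × 1.05% × 134/366 = €2,633.3197
Total = €12,814.7404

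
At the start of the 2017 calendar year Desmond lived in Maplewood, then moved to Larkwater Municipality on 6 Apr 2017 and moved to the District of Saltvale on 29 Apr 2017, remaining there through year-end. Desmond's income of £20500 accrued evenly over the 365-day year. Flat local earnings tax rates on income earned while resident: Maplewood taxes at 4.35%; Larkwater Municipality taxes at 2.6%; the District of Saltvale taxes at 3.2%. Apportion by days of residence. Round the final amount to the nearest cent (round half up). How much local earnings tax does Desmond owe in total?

£709.61

Maplewood, 1 Jan – 5 Apr 2017: 95 days → £20500 × 4.35% × 95/365 = £232.0993
Larkwater Municipality, 6 Apr – 28 Apr 2017: 23 days → £20500 × 2.6% × 23/365 = £33.5863
The District of Saltvale, 29 Apr – 31 Dec 2017: 247 days → £20500 × 3.2% × 247/365 = £443.9233
Total = £709.6089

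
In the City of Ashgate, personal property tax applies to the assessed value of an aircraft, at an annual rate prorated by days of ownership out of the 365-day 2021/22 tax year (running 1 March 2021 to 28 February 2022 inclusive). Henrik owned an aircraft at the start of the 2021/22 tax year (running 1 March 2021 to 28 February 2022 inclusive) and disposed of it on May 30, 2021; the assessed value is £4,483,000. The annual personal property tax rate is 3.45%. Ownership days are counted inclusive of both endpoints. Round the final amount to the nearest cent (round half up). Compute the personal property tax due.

£38,559.94

Days held (March 1 – May 30, 2021): 91 out of 365
Tax = £4,483,000 × 3.45% × 91/365 = £38,559.9411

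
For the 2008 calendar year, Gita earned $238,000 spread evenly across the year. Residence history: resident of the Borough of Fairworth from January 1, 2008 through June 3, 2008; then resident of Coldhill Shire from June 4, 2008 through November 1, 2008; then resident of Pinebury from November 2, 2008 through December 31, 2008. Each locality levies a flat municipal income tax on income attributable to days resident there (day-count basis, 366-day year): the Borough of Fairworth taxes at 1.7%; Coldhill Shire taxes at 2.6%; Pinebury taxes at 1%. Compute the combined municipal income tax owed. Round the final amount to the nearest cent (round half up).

The Borough of Fairworth, January 1 – June 3, 2008: 155 days → $238,000 × 1.7% × 155/366 = $1,713.4699
Coldhill Shire, June 4 – November 1, 2008: 151 days → $238,000 × 2.6% × 151/366 = $2,552.9727
Pinebury, November 2 – December 31, 2008: 60 days → $238,000 × 1% × 60/366 = $390.1639
Total = $4,656.6066

$4,656.61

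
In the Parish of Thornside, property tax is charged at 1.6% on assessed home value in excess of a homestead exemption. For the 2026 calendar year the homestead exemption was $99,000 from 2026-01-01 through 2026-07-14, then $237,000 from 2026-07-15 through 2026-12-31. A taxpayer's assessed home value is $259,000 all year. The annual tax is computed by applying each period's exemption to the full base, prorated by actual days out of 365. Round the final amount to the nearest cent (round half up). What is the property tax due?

2026-01-01 to 2026-07-14: 195 days, exemption $99,000 → ($259,000 − $99,000) × 1.6% × 195/365 = $1,367.6712
2026-07-15 to 2026-12-31: 170 days, exemption $237,000 → ($259,000 − $237,000) × 1.6% × 170/365 = $163.9452
Total = $1,531.6164

$1,531.62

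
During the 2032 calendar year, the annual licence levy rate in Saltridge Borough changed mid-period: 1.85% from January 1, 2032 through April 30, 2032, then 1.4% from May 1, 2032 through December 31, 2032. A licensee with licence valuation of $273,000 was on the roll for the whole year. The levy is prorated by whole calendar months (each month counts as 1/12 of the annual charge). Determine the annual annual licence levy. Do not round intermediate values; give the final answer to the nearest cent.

January 1 – April 30, 2032: 4 months at 1.85% → $273,000 × 1.85% × 4/12 = $1,683.5000
May 1 – December 31, 2032: 8 months at 1.4% → $273,000 × 1.4% × 8/12 = $2,548.0000
Total = $4,231.5000

$4,231.50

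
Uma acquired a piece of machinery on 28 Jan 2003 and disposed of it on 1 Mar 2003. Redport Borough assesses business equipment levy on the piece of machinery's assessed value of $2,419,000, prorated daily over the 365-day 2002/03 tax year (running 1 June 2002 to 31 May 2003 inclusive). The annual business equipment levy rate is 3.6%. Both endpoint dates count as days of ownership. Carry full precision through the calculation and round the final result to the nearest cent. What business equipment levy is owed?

Days held (28 Jan – 1 Mar 2003): 33 out of 365
Tax = $2,419,000 × 3.6% × 33/365 = $7,873.3479

$7,873.35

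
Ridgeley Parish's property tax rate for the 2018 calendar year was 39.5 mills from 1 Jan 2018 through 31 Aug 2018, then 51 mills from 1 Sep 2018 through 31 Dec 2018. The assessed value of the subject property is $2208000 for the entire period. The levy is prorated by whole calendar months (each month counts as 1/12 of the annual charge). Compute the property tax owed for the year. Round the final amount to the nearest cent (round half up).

$95680.00

1 Jan – 31 Aug 2018: 8 months at 39.5 mills → $2208000 × 3.95% × 8/12 = $58144.0000
1 Sep – 31 Dec 2018: 4 months at 51 mills → $2208000 × 5.1% × 4/12 = $37536.0000
Total = $95680.0000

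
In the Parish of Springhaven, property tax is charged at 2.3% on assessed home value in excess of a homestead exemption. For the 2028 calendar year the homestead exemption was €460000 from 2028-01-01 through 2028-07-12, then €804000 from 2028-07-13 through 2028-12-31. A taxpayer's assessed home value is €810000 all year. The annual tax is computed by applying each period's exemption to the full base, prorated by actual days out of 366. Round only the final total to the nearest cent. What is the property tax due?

€4331.79

2028-01-01 to 2028-07-12: 194 days, exemption €460000 → (€810000 − €460000) × 2.3% × 194/366 = €4266.9399
2028-07-13 to 2028-12-31: 172 days, exemption €804000 → (€810000 − €804000) × 2.3% × 172/366 = €64.8525
Total = €4331.7923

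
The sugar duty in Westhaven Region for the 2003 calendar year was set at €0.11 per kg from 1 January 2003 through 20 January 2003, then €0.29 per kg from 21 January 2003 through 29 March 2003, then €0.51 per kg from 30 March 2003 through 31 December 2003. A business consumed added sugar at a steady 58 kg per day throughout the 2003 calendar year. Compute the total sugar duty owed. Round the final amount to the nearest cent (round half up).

€9,465.02

1 January – 20 January 2003: 20 days × 58 kg/day = 1,160 kg at €0.11/kg → €127.60
21 January – 29 March 2003: 68 days × 58 kg/day = 3,944 kg at €0.29/kg → €1,143.76
30 March – 31 December 2003: 277 days × 58 kg/day = 16,066 kg at €0.51/kg → €8,193.66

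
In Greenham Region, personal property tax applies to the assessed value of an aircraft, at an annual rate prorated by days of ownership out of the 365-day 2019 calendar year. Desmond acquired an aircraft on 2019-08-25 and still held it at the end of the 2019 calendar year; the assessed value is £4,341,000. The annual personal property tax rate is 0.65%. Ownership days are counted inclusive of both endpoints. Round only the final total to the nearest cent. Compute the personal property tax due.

£9,972.41

Days held (2019-08-25 to 2019-12-31): 129 out of 365
Tax = £4,341,000 × 0.65% × 129/365 = £9,972.4068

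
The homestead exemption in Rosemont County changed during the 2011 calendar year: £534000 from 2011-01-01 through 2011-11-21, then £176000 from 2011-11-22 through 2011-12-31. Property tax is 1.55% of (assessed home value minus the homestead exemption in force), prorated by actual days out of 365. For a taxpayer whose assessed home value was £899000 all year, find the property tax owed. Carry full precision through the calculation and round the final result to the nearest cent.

2011-01-01 to 2011-11-21: 325 days, exemption £534000 → (£899000 − £534000) × 1.55% × 325/365 = £5037.5000
2011-11-22 to 2011-12-31: 40 days, exemption £176000 → (£899000 − £176000) × 1.55% × 40/365 = £1228.1096
Total = £6265.6096

£6265.61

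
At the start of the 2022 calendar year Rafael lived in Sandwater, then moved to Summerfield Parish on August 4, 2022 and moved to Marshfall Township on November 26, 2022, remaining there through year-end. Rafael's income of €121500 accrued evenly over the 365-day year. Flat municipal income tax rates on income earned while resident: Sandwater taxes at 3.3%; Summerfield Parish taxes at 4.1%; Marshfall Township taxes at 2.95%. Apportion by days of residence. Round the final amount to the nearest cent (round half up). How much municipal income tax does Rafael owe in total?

€4271.14

Sandwater, January 1 – August 3, 2022: 215 days → €121500 × 3.3% × 215/365 = €2361.7603
Summerfield Parish, August 4 – November 25, 2022: 114 days → €121500 × 4.1% × 114/365 = €1555.8658
Marshfall Township, November 26 – December 31, 2022: 36 days → €121500 × 2.95% × 36/365 = €353.5151
Total = €4271.1411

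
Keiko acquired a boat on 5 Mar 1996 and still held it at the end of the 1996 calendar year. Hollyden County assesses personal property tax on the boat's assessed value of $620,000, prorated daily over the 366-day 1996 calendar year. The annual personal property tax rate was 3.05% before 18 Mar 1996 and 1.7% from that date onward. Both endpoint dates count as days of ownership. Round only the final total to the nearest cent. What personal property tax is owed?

$8,994.23

5 Mar – 17 Mar 1996: 13 days at 3.05% → $620,000 × 3.05% × 13/366 = $671.6667
18 Mar – 31 Dec 1996: 289 days at 1.7% → $620,000 × 1.7% × 289/366 = $8,322.5683
Total = $8,994.2350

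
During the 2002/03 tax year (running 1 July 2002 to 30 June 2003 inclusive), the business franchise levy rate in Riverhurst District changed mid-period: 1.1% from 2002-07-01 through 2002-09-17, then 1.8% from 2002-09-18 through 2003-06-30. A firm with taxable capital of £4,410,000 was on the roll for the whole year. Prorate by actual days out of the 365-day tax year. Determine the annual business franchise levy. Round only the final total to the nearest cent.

2002-07-01 to 2002-09-17: 79 days at 1.1% → £4,410,000 × 1.1% × 79/365 = £10,499.4247
2002-09-18 to 2003-06-30: 286 days at 1.8% → £4,410,000 × 1.8% × 286/365 = £62,199.1233
Total = £72,698.5479

£72,698.55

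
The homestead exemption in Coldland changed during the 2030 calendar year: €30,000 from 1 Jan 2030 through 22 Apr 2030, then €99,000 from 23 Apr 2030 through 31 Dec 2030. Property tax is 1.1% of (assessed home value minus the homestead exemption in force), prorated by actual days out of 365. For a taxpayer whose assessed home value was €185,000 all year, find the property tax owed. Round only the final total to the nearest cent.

1 Jan – 22 Apr 2030: 112 days, exemption €30,000 → (€185,000 − €30,000) × 1.1% × 112/365 = €523.1781
23 Apr – 31 Dec 2030: 253 days, exemption €99,000 → (€185,000 − €99,000) × 1.1% × 253/365 = €655.7205
Total = €1,178.8986

€1,178.90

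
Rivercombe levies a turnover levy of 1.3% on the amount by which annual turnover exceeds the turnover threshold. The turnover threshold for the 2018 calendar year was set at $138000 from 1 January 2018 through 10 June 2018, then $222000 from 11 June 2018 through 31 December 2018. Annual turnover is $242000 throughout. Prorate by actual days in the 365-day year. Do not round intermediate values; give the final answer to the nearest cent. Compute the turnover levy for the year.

1 January – 10 June 2018: 161 days, exemption $138000 → ($242000 − $138000) × 1.3% × 161/365 = $596.3616
11 June – 31 December 2018: 204 days, exemption $222000 → ($242000 − $222000) × 1.3% × 204/365 = $145.3151
Total = $741.6767

$741.68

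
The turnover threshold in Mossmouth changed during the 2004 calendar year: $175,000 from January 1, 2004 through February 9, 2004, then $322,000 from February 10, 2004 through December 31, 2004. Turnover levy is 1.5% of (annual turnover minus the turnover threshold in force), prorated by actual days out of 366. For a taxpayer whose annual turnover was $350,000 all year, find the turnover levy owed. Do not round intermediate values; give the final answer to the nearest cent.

$660.98

January 1 – February 9, 2004: 40 days, exemption $175,000 → ($350,000 − $175,000) × 1.5% × 40/366 = $286.8852
February 10 – December 31, 2004: 326 days, exemption $322,000 → ($350,000 − $322,000) × 1.5% × 326/366 = $374.0984
Total = $660.9836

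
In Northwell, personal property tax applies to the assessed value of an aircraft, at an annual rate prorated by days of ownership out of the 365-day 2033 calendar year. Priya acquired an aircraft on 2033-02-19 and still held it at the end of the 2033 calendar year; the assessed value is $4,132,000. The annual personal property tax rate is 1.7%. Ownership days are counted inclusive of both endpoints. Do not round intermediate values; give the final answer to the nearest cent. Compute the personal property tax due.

Days held (2033-02-19 to 2033-12-31): 316 out of 365
Tax = $4,132,000 × 1.7% × 316/365 = $60,813.9836

$60,813.98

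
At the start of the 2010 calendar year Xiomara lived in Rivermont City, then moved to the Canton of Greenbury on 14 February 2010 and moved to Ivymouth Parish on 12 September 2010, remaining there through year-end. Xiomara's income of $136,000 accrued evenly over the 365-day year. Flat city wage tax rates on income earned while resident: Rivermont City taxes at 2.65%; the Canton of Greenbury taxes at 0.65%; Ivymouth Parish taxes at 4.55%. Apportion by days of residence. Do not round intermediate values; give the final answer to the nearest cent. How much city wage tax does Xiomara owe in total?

Rivermont City, 1 January – 13 February 2010: 44 days → $136,000 × 2.65% × 44/365 = $434.4548
The Canton of Greenbury, 14 February – 11 September 2010: 210 days → $136,000 × 0.65% × 210/365 = $508.6027
Ivymouth Parish, 12 September – 31 December 2010: 111 days → $136,000 × 4.55% × 111/365 = $1,881.8301
Total = $2,824.8877

$2,824.89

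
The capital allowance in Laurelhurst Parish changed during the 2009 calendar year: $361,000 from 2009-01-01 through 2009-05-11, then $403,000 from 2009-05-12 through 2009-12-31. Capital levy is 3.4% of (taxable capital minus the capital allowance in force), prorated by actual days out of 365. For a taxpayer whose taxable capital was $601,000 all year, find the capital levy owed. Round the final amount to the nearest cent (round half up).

$7,244.52

2009-01-01 to 2009-05-11: 131 days, exemption $361,000 → ($601,000 − $361,000) × 3.4% × 131/365 = $2,928.6575
2009-05-12 to 2009-12-31: 234 days, exemption $403,000 → ($601,000 − $403,000) × 3.4% × 234/365 = $4,315.8575
Total = $7,244.5151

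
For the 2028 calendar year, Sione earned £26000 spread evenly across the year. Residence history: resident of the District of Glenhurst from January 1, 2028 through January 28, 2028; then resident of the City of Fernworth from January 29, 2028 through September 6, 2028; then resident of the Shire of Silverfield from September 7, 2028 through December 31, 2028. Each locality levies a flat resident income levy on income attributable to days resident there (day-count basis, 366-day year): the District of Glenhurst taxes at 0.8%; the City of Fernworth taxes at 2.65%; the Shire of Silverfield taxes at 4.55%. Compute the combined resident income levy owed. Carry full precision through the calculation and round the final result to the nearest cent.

£808.77

The District of Glenhurst, January 1 – January 28, 2028: 28 days → £26000 × 0.8% × 28/366 = £15.9126
The City of Fernworth, January 29 – September 6, 2028: 222 days → £26000 × 2.65% × 222/366 = £417.9180
The Shire of Silverfield, September 7 – December 31, 2028: 116 days → £26000 × 4.55% × 116/366 = £374.9399
Total = £808.7705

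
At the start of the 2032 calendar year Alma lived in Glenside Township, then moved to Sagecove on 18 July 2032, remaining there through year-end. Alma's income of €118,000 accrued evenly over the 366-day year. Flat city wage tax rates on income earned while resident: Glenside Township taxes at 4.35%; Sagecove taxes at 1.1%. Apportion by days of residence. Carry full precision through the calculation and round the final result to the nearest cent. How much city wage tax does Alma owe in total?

Glenside Township, 1 January – 17 July 2032: 199 days → €118,000 × 4.35% × 199/366 = €2,790.8934
Sagecove, 18 July – 31 December 2032: 167 days → €118,000 × 1.1% × 167/366 = €592.2568
Total = €3,383.1503

€3,383.15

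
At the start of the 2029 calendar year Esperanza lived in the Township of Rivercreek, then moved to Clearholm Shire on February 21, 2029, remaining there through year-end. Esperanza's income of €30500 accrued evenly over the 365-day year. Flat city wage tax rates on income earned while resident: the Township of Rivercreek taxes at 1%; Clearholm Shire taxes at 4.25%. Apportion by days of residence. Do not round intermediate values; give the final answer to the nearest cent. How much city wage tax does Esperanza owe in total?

€1157.75

The Township of Rivercreek, January 1 – February 20, 2029: 51 days → €30500 × 1% × 51/365 = €42.6164
Clearholm Shire, February 21 – December 31, 2029: 314 days → €30500 × 4.25% × 314/365 = €1115.1301
Total = €1157.7466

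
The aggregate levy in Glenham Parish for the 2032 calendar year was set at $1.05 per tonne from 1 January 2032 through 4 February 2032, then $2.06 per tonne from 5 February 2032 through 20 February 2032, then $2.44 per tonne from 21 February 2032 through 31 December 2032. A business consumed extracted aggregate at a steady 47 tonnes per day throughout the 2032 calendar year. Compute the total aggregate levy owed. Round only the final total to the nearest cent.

$39400.57

1 January – 4 February 2032: 35 days × 47 tonnes/day = 1,645 tonnes at $1.05/tonne → $1727.25
5 February – 20 February 2032: 16 days × 47 tonnes/day = 752 tonnes at $2.06/tonne → $1549.12
21 February – 31 December 2032: 315 days × 47 tonnes/day = 14,805 tonnes at $2.44/tonne → $36124.20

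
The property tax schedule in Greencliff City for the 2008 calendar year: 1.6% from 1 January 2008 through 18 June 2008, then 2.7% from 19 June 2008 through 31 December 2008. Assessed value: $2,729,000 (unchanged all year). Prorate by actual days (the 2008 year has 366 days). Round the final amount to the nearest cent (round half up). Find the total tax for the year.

$59,739.75

1 January – 18 June 2008: 170 days at 1.6% → $2,729,000 × 1.6% × 170/366 = $20,281.0929
19 June – 31 December 2008: 196 days at 2.7% → $2,729,000 × 2.7% × 196/366 = $39,458.6557
Total = $59,739.7486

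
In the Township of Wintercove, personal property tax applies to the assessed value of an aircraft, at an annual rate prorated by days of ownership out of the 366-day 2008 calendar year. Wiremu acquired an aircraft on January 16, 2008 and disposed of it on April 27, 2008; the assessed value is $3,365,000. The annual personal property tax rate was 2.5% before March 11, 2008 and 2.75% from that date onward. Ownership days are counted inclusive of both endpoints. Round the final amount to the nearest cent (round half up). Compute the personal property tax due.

January 16 – March 10, 2008: 55 days at 2.5% → $3,365,000 × 2.5% × 55/366 = $12,641.7350
March 11 – April 27, 2008: 48 days at 2.75% → $3,365,000 × 2.75% × 48/366 = $12,136.0656
Total = $24,777.8005

$24,777.80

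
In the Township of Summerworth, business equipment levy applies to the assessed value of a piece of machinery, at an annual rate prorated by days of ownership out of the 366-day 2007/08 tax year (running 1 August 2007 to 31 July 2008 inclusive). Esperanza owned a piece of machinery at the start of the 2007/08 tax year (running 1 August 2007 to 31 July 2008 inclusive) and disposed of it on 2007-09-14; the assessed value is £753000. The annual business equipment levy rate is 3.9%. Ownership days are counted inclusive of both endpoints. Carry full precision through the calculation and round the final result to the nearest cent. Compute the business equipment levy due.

Days held (2007-08-01 to 2007-09-14): 45 out of 366
Tax = £753000 × 3.9% × 45/366 = £3610.6967

£3610.70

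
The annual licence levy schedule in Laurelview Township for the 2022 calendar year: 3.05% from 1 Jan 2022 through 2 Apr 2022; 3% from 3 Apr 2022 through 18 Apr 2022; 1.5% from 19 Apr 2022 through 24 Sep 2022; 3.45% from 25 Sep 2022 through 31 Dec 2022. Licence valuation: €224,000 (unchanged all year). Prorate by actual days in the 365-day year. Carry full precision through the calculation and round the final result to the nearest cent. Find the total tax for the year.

1 Jan – 2 Apr 2022: 92 days at 3.05% → €224,000 × 3.05% × 92/365 = €1,722.0384
3 Apr – 18 Apr 2022: 16 days at 3% → €224,000 × 3% × 16/365 = €294.5753
19 Apr – 24 Sep 2022: 159 days at 1.5% → €224,000 × 1.5% × 159/365 = €1,463.6712
25 Sep – 31 Dec 2022: 98 days at 3.45% → €224,000 × 3.45% × 98/365 = €2,074.9151
Total = €5,555.2000

€5,555.20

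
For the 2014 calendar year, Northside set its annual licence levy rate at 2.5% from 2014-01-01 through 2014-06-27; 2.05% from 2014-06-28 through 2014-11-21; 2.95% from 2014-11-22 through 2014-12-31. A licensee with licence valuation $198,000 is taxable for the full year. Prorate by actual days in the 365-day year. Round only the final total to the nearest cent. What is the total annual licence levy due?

$4,688.80

2014-01-01 to 2014-06-27: 178 days at 2.5% → $198,000 × 2.5% × 178/365 = $2,413.9726
2014-06-28 to 2014-11-21: 147 days at 2.05% → $198,000 × 2.05% × 147/365 = $1,634.7205
2014-11-22 to 2014-12-31: 40 days at 2.95% → $198,000 × 2.95% × 40/365 = $640.1096
Total = $4,688.8027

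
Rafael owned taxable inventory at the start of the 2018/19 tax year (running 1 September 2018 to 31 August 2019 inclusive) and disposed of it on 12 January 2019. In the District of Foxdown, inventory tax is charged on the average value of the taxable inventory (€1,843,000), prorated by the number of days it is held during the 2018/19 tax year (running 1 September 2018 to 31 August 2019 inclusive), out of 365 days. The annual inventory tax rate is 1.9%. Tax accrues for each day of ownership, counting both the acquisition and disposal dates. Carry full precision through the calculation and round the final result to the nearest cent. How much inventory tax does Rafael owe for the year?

Days held (1 September 2018 – 12 January 2019): 134 out of 365
Tax = €1,843,000 × 1.9% × 134/365 = €12,855.5562

€12,855.56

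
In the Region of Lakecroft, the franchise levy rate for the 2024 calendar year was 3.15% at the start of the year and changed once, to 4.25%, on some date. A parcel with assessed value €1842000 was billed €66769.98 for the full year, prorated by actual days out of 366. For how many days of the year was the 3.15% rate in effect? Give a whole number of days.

Let d = days at the first rate; then 366 − d days at the second rate.
€1842000 × [3.15%·d + 4.25%·(366−d)] / 366 = €66769.98
Solving gives d = 208, so the new rate took effect on 27 July 2024.

208 days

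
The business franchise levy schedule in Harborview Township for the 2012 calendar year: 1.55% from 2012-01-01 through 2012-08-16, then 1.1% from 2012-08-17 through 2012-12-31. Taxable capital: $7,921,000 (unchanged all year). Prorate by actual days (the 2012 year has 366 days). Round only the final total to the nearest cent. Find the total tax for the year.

$109,433.16

2012-01-01 to 2012-08-16: 229 days at 1.55% → $7,921,000 × 1.55% × 229/366 = $76,818.5505
2012-08-17 to 2012-12-31: 137 days at 1.1% → $7,921,000 × 1.1% × 137/366 = $32,614.6093
Total = $109,433.1598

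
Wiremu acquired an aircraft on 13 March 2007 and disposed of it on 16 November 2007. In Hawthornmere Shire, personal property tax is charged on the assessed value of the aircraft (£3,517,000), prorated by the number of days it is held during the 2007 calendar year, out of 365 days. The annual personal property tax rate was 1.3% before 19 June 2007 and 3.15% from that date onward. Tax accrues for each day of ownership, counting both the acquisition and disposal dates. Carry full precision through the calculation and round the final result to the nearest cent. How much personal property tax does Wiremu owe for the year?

13 March – 18 June 2007: 98 days at 1.3% → £3,517,000 × 1.3% × 98/365 = £12,275.7753
19 June – 16 November 2007: 151 days at 3.15% → £3,517,000 × 3.15% × 151/365 = £45,831.8096
Total = £58,107.5849

£58,107.58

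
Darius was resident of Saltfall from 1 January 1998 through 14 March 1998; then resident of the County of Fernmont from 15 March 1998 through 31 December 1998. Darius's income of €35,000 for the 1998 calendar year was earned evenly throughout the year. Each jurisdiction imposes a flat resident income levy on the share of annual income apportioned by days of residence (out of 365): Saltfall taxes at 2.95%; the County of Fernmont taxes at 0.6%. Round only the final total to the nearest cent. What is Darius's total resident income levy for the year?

€374.50

Saltfall, 1 January – 14 March 1998: 73 days → €35,000 × 2.95% × 73/365 = €206.5000
The County of Fernmont, 15 March – 31 December 1998: 292 days → €35,000 × 0.6% × 292/365 = €168.0000
Total = €374.5000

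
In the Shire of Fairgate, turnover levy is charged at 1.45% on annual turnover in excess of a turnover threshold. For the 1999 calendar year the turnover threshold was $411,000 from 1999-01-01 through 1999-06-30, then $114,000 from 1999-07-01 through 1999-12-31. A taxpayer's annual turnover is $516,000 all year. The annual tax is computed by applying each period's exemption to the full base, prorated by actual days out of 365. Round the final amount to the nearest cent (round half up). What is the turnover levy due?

$3,693.45

1999-01-01 to 1999-06-30: 181 days, exemption $411,000 → ($516,000 − $411,000) × 1.45% × 181/365 = $754.9932
1999-07-01 to 1999-12-31: 184 days, exemption $114,000 → ($516,000 − $114,000) × 1.45% × 184/365 = $2,938.4548
Total = $3,693.4479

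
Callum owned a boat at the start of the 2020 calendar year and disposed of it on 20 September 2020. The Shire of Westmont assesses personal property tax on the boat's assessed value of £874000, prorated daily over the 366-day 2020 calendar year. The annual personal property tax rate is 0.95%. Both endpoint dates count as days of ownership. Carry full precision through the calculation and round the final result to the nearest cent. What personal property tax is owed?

£5989.05

Days held (1 January – 20 September 2020): 264 out of 366
Tax = £874000 × 0.95% × 264/366 = £5989.0492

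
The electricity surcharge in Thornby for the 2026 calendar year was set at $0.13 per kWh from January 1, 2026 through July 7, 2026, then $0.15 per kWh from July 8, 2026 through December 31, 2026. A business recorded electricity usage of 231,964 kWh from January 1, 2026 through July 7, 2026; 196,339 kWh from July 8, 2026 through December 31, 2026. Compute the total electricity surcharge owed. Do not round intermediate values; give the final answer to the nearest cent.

January 1 – July 7, 2026: 231,964 kWh at $0.13/kWh → $30155.32
July 8 – December 31, 2026: 196,339 kWh at $0.15/kWh → $29450.85

$59606.17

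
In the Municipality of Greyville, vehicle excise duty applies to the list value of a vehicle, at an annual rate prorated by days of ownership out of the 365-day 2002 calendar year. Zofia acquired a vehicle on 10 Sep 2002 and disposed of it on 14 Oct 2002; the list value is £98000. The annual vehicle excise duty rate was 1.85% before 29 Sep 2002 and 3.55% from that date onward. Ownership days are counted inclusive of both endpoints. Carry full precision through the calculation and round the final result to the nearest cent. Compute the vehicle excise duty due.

10 Sep – 28 Sep 2002: 19 days at 1.85% → £98000 × 1.85% × 19/365 = £94.3753
29 Sep – 14 Oct 2002: 16 days at 3.55% → £98000 × 3.55% × 16/365 = £152.5041
Total = £246.8795

£246.88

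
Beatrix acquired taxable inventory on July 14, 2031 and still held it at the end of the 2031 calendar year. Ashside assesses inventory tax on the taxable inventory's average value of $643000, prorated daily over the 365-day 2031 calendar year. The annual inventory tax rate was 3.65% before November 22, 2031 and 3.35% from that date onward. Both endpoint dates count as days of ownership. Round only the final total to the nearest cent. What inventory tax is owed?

$10783.90

July 14 – November 21, 2031: 131 days at 3.65% → $643000 × 3.65% × 131/365 = $8423.3000
November 22 – December 31, 2031: 40 days at 3.35% → $643000 × 3.35% × 40/365 = $2360.6027
Total = $10783.9027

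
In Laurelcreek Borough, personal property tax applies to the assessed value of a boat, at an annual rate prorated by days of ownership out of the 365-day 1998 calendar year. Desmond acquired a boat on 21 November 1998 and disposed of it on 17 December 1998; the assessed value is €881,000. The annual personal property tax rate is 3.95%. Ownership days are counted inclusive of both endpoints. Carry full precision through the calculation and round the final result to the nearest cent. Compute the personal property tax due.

Days held (21 November – 17 December 1998): 27 out of 365
Tax = €881,000 × 3.95% × 27/365 = €2,574.2096

€2,574.21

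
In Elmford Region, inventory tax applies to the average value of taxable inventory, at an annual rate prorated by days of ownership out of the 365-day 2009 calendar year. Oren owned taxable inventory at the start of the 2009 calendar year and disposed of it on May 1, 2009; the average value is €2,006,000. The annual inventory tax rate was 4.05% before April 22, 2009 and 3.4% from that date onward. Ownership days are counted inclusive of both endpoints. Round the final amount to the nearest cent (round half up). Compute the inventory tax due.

January 1 – April 21, 2009: 111 days at 4.05% → €2,006,000 × 4.05% × 111/365 = €24,706.7753
April 22 – May 1, 2009: 10 days at 3.4% → €2,006,000 × 3.4% × 10/365 = €1,868.6027
Total = €26,575.3781

€26,575.38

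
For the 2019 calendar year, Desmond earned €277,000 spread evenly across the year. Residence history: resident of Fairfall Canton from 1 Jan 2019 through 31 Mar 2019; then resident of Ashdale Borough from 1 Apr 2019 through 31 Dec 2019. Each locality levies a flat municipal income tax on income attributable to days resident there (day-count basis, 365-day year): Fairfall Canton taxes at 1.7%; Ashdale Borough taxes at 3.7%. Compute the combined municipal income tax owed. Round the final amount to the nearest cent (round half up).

Fairfall Canton, 1 Jan – 31 Mar 2019: 90 days → €277,000 × 1.7% × 90/365 = €1,161.1233
Ashdale Borough, 1 Apr – 31 Dec 2019: 275 days → €277,000 × 3.7% × 275/365 = €7,721.8493
Total = €8,882.9726

€8,882.97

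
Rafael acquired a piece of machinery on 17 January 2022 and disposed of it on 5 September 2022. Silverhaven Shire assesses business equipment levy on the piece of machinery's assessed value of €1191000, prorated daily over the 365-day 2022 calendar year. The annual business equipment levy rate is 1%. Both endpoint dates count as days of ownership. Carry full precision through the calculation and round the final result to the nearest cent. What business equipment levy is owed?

Days held (17 January – 5 September 2022): 232 out of 365
Tax = €1191000 × 1% × 232/365 = €7570.1918

€7570.19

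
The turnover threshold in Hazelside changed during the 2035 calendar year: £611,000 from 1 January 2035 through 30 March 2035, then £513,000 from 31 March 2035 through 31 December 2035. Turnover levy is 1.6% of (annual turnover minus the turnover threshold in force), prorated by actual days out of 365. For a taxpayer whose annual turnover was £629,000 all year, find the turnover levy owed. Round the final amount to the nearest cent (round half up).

£1,473.67

1 January – 30 March 2035: 89 days, exemption £611,000 → (£629,000 − £611,000) × 1.6% × 89/365 = £70.2247
31 March – 31 December 2035: 276 days, exemption £513,000 → (£629,000 − £513,000) × 1.6% × 276/365 = £1,403.4411
Total = £1,473.6658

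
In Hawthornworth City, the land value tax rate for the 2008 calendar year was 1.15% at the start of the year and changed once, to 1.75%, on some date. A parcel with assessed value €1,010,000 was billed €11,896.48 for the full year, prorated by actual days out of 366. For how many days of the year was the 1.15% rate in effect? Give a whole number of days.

Let d = days at the first rate; then 366 − d days at the second rate.
€1,010,000 × [1.15%·d + 1.75%·(366−d)] / 366 = €11,896.48
Solving gives d = 349, so the new rate took effect on 15 December 2008.

349 days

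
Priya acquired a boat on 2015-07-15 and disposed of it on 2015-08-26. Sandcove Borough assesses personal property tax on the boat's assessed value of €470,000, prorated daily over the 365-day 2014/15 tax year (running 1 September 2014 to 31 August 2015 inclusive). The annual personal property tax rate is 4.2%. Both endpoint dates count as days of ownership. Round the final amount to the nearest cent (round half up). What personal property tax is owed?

€2,325.53

Days held (2015-07-15 to 2015-08-26): 43 out of 365
Tax = €470,000 × 4.2% × 43/365 = €2,325.5342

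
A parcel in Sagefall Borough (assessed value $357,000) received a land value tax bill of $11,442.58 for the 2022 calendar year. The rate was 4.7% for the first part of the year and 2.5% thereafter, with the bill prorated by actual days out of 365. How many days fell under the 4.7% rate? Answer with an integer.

117 days

Let d = days at the first rate; then 365 − d days at the second rate.
$357,000 × [4.7%·d + 2.5%·(365−d)] / 365 = $11,442.58
Solving gives d = 117, so the new rate took effect on April 28, 2022.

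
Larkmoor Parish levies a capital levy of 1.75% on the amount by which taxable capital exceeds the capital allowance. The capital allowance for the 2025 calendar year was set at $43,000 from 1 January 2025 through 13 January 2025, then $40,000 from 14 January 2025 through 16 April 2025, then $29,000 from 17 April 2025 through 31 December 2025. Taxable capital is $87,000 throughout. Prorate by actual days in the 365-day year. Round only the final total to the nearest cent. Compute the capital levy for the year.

$957.23

1 January – 13 January 2025: 13 days, exemption $43,000 → ($87,000 − $43,000) × 1.75% × 13/365 = $27.4247
14 January – 16 April 2025: 93 days, exemption $40,000 → ($87,000 − $40,000) × 1.75% × 93/365 = $209.5685
17 April – 31 December 2025: 259 days, exemption $29,000 → ($87,000 − $29,000) × 1.75% × 259/365 = $720.2329
Total = $957.2260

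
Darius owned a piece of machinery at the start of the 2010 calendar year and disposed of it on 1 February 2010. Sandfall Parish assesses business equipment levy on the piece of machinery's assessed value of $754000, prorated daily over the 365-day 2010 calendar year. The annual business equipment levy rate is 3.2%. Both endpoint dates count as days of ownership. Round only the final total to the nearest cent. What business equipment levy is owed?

Days held (1 January – 1 February 2010): 32 out of 365
Tax = $754000 × 3.2% × 32/365 = $2115.3315

$2115.33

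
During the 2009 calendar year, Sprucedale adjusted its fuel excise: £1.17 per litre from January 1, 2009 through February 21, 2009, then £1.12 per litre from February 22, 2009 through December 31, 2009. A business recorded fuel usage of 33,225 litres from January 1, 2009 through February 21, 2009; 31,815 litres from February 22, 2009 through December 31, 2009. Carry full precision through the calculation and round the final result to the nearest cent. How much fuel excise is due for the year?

£74506.05

January 1 – February 21, 2009: 33,225 litres at £1.17/litre → £38873.25
February 22 – December 31, 2009: 31,815 litres at £1.12/litre → £35632.80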